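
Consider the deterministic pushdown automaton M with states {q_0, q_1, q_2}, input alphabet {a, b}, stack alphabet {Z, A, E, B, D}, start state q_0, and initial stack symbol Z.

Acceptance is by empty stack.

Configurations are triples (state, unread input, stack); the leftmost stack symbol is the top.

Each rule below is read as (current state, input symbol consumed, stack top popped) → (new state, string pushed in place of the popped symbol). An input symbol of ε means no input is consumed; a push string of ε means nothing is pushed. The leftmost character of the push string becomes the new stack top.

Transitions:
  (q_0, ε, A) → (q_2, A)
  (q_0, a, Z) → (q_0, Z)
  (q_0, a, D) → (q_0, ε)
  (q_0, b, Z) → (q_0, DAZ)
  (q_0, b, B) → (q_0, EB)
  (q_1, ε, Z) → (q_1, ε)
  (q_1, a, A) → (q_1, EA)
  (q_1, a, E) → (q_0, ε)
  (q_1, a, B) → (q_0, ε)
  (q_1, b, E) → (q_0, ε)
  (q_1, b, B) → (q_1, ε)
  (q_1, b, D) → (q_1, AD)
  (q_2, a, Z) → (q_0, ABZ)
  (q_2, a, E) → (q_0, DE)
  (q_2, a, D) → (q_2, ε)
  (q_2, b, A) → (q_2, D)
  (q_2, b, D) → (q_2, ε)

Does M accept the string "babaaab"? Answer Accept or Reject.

Reject

(q_0, babaaab, Z)
  read b, top Z: go to q_0, push DAZ → (q_0, abaaab, DAZ)
  read a, top D: go to q_0, push ε → (q_0, baaab, AZ)
  ε-move, top A: go to q_2, push A → (q_2, baaab, AZ)
  read b, top A: go to q_2, push D → (q_2, aaab, DZ)
  read a, top D: go to q_2, push ε → (q_2, aab, Z)
  read a, top Z: go to q_0, push ABZ → (q_0, ab, ABZ)
  ε-move, top A: go to q_2, push A → (q_2, ab, ABZ)
No transition applies at (q_2, ab, ABZ); input not fully consumed.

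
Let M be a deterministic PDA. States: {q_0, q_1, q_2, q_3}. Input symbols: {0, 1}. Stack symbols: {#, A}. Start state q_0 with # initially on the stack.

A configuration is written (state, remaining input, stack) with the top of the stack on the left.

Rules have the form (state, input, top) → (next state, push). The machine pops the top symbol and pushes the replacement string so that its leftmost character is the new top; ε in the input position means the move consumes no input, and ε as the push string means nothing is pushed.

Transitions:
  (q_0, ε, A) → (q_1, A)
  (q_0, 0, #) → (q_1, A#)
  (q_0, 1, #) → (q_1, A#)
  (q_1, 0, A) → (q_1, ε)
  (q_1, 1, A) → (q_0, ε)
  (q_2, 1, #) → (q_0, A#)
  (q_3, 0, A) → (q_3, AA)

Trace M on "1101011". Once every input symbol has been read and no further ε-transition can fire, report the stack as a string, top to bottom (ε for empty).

A#

(q_0, 1101011, #)
  read 1, top #: go to q_1, push A# → (q_1, 101011, A#)
  read 1, top A: go to q_0, push ε → (q_0, 01011, #)
  read 0, top #: go to q_1, push A# → (q_1, 1011, A#)
  read 1, top A: go to q_0, push ε → (q_0, 011, #)
  read 0, top #: go to q_1, push A# → (q_1, 11, A#)
  read 1, top A: go to q_0, push ε → (q_0, 1, #)
  read 1, top #: go to q_1, push A# → (q_1, ε, A#)
All input consumed in state q_1 with stack A#.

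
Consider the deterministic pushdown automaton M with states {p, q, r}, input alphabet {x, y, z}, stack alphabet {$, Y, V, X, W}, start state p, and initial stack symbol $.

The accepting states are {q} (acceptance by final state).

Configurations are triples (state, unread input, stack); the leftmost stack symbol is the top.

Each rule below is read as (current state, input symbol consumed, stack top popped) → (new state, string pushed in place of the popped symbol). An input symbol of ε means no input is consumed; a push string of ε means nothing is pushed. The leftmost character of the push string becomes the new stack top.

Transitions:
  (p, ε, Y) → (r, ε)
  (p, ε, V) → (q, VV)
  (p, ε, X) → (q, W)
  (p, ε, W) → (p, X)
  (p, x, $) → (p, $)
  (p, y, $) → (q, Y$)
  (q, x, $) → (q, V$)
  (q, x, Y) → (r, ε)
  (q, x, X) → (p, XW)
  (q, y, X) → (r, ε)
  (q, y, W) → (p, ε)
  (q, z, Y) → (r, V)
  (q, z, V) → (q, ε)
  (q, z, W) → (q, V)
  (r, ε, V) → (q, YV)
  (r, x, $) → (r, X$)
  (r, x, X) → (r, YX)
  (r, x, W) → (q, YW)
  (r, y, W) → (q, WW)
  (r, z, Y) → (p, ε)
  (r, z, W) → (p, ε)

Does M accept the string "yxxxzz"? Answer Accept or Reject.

Accept

(p, yxxxzz, $) ⊢ (q, xxxzz, Y$) ⊢ (r, xxzz, $) ⊢ (r, xzz, X$) ⊢ (r, zz, YX$) ⊢ (p, z, X$) ⊢ (q, z, W$) ⊢ (q, ε, V$)
All input consumed; state q ∈ F.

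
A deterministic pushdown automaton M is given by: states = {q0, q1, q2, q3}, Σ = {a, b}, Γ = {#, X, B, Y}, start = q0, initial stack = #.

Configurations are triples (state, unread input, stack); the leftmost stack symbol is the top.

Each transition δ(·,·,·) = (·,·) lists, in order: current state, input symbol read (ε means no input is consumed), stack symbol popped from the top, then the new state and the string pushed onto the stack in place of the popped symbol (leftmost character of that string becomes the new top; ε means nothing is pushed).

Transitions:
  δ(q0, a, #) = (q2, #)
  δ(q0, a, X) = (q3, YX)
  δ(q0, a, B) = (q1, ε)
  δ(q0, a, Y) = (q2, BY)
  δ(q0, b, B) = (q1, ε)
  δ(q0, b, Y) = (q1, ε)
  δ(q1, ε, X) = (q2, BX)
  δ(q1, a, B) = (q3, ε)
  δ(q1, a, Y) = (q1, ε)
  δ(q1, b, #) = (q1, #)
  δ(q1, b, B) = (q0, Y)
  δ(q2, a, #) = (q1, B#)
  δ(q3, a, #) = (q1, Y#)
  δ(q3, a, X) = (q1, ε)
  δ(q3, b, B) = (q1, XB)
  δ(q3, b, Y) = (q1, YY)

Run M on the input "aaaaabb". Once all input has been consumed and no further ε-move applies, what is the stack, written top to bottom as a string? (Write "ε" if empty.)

(q0, aaaaabb, #)
  read a, top #: go to q2, push # → (q2, aaaabb, #)
  read a, top #: go to q1, push B# → (q1, aaabb, B#)
  read a, top B: go to q3, push ε → (q3, aabb, #)
  read a, top #: go to q1, push Y# → (q1, abb, Y#)
  read a, top Y: go to q1, push ε → (q1, bb, #)
  read b, top #: go to q1, push # → (q1, b, #)
  read b, top #: go to q1, push # → (q1, ε, #)
All input consumed in state q1 with stack #.

#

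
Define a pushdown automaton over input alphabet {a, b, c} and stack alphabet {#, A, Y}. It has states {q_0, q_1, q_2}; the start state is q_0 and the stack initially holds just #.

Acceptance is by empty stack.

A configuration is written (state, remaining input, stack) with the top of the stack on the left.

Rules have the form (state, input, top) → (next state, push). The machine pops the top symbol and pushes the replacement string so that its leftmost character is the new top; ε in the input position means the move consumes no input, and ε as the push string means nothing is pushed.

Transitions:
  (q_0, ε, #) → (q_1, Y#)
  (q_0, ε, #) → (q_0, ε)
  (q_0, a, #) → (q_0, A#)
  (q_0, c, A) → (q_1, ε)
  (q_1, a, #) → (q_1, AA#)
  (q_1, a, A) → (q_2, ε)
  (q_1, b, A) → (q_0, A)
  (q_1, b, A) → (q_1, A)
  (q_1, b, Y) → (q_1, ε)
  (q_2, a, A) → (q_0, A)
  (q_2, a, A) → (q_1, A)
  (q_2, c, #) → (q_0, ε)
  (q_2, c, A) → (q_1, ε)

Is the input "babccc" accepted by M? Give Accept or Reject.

No computation consumes all input and empties the stack.

Reject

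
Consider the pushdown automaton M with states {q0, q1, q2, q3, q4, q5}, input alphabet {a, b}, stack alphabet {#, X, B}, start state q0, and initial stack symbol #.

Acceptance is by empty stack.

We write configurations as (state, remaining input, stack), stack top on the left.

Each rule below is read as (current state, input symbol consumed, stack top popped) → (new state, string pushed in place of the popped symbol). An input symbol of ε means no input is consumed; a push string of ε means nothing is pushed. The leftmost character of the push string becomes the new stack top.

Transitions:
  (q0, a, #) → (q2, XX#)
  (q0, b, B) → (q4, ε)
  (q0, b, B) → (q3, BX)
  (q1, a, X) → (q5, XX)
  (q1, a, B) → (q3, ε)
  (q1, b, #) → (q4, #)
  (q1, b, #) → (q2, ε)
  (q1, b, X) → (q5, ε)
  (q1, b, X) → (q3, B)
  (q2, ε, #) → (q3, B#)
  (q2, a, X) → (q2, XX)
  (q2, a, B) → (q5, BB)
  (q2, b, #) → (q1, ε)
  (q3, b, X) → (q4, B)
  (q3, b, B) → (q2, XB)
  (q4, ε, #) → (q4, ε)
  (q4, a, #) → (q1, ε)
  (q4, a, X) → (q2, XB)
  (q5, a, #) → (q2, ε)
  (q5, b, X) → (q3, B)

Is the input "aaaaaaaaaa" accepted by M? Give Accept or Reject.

No computation consumes all input and empties the stack.

Reject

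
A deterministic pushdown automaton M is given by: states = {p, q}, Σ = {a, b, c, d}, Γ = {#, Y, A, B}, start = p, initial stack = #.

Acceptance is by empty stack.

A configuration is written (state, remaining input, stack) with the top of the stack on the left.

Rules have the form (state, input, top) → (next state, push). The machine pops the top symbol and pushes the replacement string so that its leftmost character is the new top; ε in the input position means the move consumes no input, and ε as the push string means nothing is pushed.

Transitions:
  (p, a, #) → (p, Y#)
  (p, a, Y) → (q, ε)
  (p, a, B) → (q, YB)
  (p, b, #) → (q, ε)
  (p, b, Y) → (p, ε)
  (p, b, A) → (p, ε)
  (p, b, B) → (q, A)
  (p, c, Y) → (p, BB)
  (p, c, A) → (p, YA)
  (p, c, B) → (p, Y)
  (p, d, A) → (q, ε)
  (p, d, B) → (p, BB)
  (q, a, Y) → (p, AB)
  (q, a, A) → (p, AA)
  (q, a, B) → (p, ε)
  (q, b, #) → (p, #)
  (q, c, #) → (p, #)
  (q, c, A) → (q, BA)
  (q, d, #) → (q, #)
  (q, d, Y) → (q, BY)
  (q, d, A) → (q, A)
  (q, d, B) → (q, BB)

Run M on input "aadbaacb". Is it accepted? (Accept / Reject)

Accept

(p, aadbaacb, #) ⊢ (p, adbaacb, Y#) ⊢ (q, dbaacb, #) ⊢ (q, baacb, #) ⊢ (p, aacb, #) ⊢ (p, acb, Y#) ⊢ (q, cb, #) ⊢ (p, b, #) ⊢ (q, ε, ε)
All input consumed and the stack is empty.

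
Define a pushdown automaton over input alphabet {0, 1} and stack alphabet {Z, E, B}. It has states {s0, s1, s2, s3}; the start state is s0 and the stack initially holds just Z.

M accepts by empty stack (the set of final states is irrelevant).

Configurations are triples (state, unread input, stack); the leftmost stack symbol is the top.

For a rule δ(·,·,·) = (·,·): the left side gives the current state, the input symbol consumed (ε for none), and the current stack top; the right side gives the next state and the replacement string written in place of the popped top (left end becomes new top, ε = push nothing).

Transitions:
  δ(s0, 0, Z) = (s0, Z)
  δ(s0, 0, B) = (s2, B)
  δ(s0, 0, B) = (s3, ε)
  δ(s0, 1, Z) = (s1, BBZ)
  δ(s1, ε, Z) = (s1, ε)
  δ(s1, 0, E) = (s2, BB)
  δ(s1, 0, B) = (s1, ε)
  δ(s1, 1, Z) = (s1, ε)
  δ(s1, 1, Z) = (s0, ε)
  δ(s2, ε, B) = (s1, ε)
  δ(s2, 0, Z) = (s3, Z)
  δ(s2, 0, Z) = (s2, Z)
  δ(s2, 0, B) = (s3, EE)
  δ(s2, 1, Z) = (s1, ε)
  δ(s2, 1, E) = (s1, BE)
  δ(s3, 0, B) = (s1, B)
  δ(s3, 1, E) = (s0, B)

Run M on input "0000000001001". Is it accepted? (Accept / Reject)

Accept

One accepting computation: (s0, 0000000001001, Z) ⊢ (s0, 000000001001, Z) ⊢ (s0, 00000001001, Z) ⊢ (s0, 0000001001, Z) ⊢ (s0, 000001001, Z) ⊢ (s0, 00001001, Z) ⊢ (s0, 0001001, Z) ⊢ (s0, 001001, Z) ⊢ (s0, 01001, Z) ⊢ (s0, 1001, Z) ⊢ (s1, 001, BBZ) ⊢ (s1, 01, BZ) ⊢ (s1, 1, Z) ⊢ (s1, ε, ε)
All input consumed and the stack is empty.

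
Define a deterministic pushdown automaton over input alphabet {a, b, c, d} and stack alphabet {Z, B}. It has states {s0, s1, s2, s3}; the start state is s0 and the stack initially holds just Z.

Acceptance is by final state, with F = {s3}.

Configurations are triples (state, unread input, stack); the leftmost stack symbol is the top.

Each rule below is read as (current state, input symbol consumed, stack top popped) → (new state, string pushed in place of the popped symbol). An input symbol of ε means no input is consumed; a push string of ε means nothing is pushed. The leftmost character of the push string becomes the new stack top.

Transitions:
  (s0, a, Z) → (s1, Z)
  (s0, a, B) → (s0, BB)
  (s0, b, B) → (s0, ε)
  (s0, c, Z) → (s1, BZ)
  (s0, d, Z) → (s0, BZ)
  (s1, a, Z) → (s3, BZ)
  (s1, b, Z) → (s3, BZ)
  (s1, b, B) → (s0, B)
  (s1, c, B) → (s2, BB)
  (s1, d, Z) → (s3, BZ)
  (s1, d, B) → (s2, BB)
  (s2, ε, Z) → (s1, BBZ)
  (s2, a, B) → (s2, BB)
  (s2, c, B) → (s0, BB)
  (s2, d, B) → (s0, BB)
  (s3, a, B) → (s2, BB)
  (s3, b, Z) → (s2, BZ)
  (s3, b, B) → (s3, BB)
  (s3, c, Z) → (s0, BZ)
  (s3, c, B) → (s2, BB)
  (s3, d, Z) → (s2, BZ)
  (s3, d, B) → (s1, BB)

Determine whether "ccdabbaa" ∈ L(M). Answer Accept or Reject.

(s0, ccdabbaa, Z)
  read c, top Z: go to s1, push BZ → (s1, cdabbaa, BZ)
  read c, top B: go to s2, push BB → (s2, dabbaa, BBZ)
  read d, top B: go to s0, push BB → (s0, abbaa, BBBZ)
  read a, top B: go to s0, push BB → (s0, bbaa, BBBBZ)
  read b, top B: go to s0, push ε → (s0, baa, BBBZ)
  read b, top B: go to s0, push ε → (s0, aa, BBZ)
  read a, top B: go to s0, push BB → (s0, a, BBBZ)
  read a, top B: go to s0, push BB → (s0, ε, BBBBZ)
All input consumed; state s0 ∉ F and no further ε-move applies.

Reject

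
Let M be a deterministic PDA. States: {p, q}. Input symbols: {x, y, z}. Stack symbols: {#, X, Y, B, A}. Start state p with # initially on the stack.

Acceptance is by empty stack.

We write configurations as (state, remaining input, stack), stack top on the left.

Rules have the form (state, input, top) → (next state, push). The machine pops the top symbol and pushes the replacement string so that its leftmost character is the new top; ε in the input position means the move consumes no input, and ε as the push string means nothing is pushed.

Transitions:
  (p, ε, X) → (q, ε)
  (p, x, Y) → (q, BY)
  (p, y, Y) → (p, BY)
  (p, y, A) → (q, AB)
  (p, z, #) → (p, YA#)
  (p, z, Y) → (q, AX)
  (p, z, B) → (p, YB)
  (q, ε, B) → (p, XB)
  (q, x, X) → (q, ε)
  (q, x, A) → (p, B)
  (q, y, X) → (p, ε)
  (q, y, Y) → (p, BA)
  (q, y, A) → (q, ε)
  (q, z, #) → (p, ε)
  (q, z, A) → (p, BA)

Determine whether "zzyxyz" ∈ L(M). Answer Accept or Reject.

Accept

(p, zzyxyz, #) ⊢ (p, zyxyz, YA#) ⊢ (q, yxyz, AXA#) ⊢ (q, xyz, XA#) ⊢ (q, yz, A#) ⊢ (q, z, #) ⊢ (p, ε, ε)
All input consumed and the stack is empty.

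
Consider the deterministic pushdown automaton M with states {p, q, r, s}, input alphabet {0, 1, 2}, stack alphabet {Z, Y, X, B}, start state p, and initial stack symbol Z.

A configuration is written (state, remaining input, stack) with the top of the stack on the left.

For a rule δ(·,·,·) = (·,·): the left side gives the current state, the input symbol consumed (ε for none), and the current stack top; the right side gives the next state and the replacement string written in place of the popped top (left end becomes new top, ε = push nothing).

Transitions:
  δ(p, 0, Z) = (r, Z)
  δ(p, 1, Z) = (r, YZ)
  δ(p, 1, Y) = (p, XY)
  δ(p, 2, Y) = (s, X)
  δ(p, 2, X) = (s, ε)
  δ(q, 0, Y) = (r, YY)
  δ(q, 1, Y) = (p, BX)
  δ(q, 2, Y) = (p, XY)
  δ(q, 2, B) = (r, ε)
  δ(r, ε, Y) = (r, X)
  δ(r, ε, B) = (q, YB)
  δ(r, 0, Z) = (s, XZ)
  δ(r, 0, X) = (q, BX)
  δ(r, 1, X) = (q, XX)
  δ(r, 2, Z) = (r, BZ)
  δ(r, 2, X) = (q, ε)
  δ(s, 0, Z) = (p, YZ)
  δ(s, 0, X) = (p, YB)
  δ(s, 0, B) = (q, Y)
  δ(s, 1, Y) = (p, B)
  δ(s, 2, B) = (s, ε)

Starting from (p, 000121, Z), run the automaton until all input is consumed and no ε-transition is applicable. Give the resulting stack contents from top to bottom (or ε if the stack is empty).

(p, 000121, Z) ⊢ (r, 00121, Z) ⊢ (s, 0121, XZ) ⊢ (p, 121, YBZ) ⊢ (p, 21, XYBZ) ⊢ (s, 1, YBZ) ⊢ (p, ε, BBZ)
All input consumed in state p with stack BBZ.

BBZ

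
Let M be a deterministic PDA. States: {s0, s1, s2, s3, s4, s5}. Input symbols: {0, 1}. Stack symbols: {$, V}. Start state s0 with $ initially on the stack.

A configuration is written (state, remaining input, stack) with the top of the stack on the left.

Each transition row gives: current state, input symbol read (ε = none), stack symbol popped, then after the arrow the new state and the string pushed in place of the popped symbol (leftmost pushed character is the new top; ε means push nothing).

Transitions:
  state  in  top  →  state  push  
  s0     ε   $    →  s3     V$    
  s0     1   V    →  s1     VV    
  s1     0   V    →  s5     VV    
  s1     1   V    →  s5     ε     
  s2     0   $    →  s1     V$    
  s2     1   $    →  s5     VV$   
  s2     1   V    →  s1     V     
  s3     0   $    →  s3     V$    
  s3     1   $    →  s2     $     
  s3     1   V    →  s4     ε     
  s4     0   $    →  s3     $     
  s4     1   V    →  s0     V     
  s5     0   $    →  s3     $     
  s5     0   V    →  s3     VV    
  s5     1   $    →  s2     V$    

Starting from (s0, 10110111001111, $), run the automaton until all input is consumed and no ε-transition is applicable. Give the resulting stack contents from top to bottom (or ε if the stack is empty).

VVVV$

(s0, 10110111001111, $)
  ε-move, top $: go to s3, push V$ → (s3, 10110111001111, V$)
  read 1, top V: go to s4, push ε → (s4, 0110111001111, $)
  read 0, top $: go to s3, push $ → (s3, 110111001111, $)
  read 1, top $: go to s2, push $ → (s2, 10111001111, $)
  read 1, top $: go to s5, push VV$ → (s5, 0111001111, VV$)
  read 0, top V: go to s3, push VV → (s3, 111001111, VVV$)
  read 1, top V: go to s4, push ε → (s4, 11001111, VV$)
  read 1, top V: go to s0, push V → (s0, 1001111, VV$)
  read 1, top V: go to s1, push VV → (s1, 001111, VVV$)
  read 0, top V: go to s5, push VV → (s5, 01111, VVVV$)
  read 0, top V: go to s3, push VV → (s3, 1111, VVVVV$)
  read 1, top V: go to s4, push ε → (s4, 111, VVVV$)
  read 1, top V: go to s0, push V → (s0, 11, VVVV$)
  read 1, top V: go to s1, push VV → (s1, 1, VVVVV$)
  read 1, top V: go to s5, push ε → (s5, ε, VVVV$)
All input consumed in state s5 with stack VVVV$.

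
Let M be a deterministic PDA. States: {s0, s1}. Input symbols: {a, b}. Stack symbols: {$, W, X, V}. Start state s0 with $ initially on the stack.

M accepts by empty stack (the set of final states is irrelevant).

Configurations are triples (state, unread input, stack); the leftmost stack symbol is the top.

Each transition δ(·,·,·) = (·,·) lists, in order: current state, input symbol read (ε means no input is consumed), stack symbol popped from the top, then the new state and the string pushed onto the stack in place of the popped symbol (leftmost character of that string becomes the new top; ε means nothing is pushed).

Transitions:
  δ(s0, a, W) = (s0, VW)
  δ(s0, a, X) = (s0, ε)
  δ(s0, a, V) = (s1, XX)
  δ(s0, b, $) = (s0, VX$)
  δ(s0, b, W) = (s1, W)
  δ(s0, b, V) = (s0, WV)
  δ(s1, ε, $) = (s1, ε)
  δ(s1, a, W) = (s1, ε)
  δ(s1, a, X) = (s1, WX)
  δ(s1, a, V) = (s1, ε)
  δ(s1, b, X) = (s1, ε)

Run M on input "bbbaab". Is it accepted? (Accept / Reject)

Accept

(s0, bbbaab, $) ⊢ (s0, bbaab, VX$) ⊢ (s0, baab, WVX$) ⊢ (s1, aab, WVX$) ⊢ (s1, ab, VX$) ⊢ (s1, b, X$) ⊢ (s1, ε, $) ⊢ (s1, ε, ε)
All input consumed and the stack is empty.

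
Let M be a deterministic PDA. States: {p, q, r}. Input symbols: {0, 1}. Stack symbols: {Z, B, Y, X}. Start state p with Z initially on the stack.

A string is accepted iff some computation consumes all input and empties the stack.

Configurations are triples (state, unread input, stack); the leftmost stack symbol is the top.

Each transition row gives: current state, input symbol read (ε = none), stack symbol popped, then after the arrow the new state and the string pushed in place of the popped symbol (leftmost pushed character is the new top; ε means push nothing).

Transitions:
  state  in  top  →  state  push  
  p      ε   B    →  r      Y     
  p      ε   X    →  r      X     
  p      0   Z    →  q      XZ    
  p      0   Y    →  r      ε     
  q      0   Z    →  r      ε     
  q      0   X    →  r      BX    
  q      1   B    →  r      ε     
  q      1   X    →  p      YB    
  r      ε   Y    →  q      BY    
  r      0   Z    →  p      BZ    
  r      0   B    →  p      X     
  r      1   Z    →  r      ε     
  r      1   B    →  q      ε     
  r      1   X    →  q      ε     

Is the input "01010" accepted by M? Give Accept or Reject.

(p, 01010, Z)
  read 0, top Z: go to q, push XZ → (q, 1010, XZ)
  read 1, top X: go to p, push YB → (p, 010, YBZ)
  read 0, top Y: go to r, push ε → (r, 10, BZ)
  read 1, top B: go to q, push ε → (q, 0, Z)
  read 0, top Z: go to r, push ε → (r, ε, ε)
All input consumed and the stack is empty.

Accept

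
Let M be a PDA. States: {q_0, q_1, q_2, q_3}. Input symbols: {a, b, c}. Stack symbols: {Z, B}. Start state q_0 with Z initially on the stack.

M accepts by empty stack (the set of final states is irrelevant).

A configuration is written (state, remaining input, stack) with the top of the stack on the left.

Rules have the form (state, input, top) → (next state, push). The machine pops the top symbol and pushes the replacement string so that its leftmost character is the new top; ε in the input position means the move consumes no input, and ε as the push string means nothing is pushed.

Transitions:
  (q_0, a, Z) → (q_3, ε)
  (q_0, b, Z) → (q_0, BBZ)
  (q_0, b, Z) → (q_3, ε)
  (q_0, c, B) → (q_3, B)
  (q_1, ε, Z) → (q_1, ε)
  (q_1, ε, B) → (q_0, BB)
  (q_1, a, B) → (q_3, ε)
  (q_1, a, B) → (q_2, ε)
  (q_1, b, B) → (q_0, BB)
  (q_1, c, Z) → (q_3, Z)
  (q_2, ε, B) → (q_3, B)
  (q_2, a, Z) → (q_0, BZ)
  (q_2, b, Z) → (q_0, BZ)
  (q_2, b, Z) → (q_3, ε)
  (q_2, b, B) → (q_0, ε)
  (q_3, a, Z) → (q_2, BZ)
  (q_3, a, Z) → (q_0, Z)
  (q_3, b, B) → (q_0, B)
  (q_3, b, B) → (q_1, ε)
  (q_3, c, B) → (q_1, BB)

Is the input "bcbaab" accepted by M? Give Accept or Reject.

One accepting computation: (q_0, bcbaab, Z) ⊢ (q_0, cbaab, BBZ) ⊢ (q_3, baab, BBZ) ⊢ (q_1, aab, BZ) ⊢ (q_3, ab, Z) ⊢ (q_0, b, Z) ⊢ (q_3, ε, ε)
All input consumed and the stack is empty.

Accept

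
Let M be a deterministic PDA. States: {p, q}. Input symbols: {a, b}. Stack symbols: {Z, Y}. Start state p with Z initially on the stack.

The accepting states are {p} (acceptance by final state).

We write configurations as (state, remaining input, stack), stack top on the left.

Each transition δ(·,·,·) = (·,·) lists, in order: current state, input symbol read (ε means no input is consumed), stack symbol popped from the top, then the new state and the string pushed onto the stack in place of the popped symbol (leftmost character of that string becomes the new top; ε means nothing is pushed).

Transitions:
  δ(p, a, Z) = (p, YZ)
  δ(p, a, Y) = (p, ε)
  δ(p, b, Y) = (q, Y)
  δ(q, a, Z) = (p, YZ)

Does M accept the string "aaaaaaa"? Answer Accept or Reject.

(p, aaaaaaa, Z) ⊢ (p, aaaaaa, YZ) ⊢ (p, aaaaa, Z) ⊢ (p, aaaa, YZ) ⊢ (p, aaa, Z) ⊢ (p, aa, YZ) ⊢ (p, a, Z) ⊢ (p, ε, YZ)
All input consumed; state p ∈ F.

Accept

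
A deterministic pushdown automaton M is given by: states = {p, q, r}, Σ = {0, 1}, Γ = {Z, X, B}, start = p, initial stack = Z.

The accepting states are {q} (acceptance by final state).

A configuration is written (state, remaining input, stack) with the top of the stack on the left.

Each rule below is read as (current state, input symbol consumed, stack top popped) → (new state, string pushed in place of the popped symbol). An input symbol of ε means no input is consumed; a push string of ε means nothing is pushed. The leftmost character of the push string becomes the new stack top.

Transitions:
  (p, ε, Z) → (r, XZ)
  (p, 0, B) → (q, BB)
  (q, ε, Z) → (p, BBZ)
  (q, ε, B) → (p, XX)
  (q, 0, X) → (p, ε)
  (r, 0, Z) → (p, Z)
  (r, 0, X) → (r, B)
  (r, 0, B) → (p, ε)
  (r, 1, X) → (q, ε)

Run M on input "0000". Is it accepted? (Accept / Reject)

(p, 0000, Z)
  ε-move, top Z: go to r, push XZ → (r, 0000, XZ)
  read 0, top X: go to r, push B → (r, 000, BZ)
  read 0, top B: go to p, push ε → (p, 00, Z)
  ε-move, top Z: go to r, push XZ → (r, 00, XZ)
  read 0, top X: go to r, push B → (r, 0, BZ)
  read 0, top B: go to p, push ε → (p, ε, Z)
  ε-move, top Z: go to r, push XZ → (r, ε, XZ)
All input consumed; state r ∉ F and no further ε-move applies.

Reject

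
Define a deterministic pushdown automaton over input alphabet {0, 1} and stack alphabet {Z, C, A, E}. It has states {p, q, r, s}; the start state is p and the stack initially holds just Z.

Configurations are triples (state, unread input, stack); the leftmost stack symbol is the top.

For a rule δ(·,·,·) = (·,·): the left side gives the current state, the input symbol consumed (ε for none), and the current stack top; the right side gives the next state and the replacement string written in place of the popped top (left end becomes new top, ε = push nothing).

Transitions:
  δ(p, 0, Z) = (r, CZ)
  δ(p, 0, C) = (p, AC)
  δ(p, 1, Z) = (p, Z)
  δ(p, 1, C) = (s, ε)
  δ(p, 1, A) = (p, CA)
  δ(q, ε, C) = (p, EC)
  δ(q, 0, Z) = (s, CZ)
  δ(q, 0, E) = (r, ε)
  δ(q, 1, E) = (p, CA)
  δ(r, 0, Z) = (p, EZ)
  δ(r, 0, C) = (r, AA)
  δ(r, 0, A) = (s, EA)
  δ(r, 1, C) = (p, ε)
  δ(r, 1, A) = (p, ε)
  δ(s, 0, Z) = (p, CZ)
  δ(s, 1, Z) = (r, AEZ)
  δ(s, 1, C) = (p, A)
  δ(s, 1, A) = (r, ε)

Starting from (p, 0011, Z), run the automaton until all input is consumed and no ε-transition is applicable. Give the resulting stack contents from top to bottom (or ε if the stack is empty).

CAZ

(p, 0011, Z)
  read 0, top Z: go to r, push CZ → (r, 011, CZ)
  read 0, top C: go to r, push AA → (r, 11, AAZ)
  read 1, top A: go to p, push ε → (p, 1, AZ)
  read 1, top A: go to p, push CA → (p, ε, CAZ)
All input consumed in state p with stack CAZ.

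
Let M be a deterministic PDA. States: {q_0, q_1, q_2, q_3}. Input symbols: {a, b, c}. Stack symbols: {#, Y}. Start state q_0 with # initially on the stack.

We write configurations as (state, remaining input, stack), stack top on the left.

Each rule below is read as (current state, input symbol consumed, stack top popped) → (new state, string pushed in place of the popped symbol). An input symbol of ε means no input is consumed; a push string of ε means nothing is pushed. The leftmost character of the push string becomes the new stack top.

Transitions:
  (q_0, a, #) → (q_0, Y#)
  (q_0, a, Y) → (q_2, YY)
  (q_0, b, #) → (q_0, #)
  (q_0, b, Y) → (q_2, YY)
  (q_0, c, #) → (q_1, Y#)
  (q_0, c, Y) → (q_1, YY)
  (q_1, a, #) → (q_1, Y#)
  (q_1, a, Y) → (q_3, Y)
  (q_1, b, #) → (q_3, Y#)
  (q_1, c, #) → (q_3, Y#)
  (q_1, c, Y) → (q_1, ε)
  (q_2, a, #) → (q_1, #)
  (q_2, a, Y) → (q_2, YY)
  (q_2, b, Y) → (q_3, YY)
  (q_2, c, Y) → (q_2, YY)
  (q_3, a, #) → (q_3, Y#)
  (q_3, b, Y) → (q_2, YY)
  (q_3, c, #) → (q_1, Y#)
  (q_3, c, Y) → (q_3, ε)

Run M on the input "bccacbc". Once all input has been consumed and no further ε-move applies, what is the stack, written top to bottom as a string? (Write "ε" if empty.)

#

(q_0, bccacbc, #)
  read b, top #: go to q_0, push # → (q_0, ccacbc, #)
  read c, top #: go to q_1, push Y# → (q_1, cacbc, Y#)
  read c, top Y: go to q_1, push ε → (q_1, acbc, #)
  read a, top #: go to q_1, push Y# → (q_1, cbc, Y#)
  read c, top Y: go to q_1, push ε → (q_1, bc, #)
  read b, top #: go to q_3, push Y# → (q_3, c, Y#)
  read c, top Y: go to q_3, push ε → (q_3, ε, #)
All input consumed in state q_3 with stack #.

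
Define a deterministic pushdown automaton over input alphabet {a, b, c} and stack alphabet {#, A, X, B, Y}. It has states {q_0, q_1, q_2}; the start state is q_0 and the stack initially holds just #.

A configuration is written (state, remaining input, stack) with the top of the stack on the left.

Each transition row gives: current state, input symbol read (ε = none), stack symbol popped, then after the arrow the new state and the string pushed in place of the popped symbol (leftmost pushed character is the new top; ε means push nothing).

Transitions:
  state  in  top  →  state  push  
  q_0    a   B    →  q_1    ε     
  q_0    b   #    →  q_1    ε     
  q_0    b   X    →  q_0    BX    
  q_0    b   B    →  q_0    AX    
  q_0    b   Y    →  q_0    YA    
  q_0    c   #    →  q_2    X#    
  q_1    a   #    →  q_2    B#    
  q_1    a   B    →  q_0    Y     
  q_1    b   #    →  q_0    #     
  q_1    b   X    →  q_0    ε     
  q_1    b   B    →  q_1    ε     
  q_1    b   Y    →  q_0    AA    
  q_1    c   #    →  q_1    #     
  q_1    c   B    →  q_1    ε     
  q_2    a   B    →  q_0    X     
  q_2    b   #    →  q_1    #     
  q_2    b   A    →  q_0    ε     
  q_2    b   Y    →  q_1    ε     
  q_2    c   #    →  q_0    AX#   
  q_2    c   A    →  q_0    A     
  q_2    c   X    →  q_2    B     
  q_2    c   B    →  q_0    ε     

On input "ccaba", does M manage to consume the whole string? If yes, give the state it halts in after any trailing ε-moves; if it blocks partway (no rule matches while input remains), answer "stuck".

q_1

(q_0, ccaba, #)
  read c, top #: go to q_2, push X# → (q_2, caba, X#)
  read c, top X: go to q_2, push B → (q_2, aba, B#)
  read a, top B: go to q_0, push X → (q_0, ba, X#)
  read b, top X: go to q_0, push BX → (q_0, a, BX#)
  read a, top B: go to q_1, push ε → (q_1, ε, X#)
All input consumed; M is in state q_1.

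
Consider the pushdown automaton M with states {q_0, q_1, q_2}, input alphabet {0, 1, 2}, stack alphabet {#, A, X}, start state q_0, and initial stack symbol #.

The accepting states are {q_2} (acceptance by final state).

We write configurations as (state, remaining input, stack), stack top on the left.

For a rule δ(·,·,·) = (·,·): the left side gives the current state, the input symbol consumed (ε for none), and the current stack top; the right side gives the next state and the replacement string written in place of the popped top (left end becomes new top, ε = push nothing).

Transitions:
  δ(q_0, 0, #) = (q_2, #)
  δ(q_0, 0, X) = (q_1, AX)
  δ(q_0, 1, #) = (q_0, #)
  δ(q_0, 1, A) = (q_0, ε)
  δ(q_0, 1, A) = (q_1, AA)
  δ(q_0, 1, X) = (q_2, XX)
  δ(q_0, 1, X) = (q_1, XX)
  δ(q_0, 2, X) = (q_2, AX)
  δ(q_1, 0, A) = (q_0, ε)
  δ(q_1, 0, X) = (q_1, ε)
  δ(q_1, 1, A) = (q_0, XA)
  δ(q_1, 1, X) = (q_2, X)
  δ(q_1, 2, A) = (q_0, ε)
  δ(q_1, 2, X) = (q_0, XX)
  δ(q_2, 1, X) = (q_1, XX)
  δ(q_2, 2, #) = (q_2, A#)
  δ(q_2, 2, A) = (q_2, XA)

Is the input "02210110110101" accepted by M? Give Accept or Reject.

Reject

No computation consumes all input and reaches a final state.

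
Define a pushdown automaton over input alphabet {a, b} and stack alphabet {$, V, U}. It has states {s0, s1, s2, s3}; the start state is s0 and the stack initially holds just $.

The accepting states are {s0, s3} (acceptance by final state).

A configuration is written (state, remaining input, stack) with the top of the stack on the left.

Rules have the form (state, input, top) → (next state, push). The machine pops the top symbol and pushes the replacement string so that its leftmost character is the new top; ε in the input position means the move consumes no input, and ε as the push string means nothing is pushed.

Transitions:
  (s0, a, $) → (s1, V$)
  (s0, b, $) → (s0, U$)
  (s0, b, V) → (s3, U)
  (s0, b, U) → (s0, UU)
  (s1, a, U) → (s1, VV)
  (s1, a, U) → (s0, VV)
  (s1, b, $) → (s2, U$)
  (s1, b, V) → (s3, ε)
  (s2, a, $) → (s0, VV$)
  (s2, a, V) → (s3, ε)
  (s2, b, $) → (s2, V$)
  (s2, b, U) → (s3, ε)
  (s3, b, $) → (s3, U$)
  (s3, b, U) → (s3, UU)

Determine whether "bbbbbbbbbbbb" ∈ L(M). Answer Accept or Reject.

One accepting computation: (s0, bbbbbbbbbbbb, $) ⊢ (s0, bbbbbbbbbbb, U$) ⊢ (s0, bbbbbbbbbb, UU$) ⊢ (s0, bbbbbbbbb, UUU$) ⊢ (s0, bbbbbbbb, UUUU$) ⊢ (s0, bbbbbbb, UUUUU$) ⊢ (s0, bbbbbb, UUUUUU$) ⊢ (s0, bbbbb, UUUUUUU$) ⊢ (s0, bbbb, UUUUUUUU$) ⊢ (s0, bbb, UUUUUUUUU$) ⊢ (s0, bb, UUUUUUUUUU$) ⊢ (s0, b, UUUUUUUUUUU$) ⊢ (s0, ε, UUUUUUUUUUUU$)
All input consumed and state s0 ∈ F.

Accept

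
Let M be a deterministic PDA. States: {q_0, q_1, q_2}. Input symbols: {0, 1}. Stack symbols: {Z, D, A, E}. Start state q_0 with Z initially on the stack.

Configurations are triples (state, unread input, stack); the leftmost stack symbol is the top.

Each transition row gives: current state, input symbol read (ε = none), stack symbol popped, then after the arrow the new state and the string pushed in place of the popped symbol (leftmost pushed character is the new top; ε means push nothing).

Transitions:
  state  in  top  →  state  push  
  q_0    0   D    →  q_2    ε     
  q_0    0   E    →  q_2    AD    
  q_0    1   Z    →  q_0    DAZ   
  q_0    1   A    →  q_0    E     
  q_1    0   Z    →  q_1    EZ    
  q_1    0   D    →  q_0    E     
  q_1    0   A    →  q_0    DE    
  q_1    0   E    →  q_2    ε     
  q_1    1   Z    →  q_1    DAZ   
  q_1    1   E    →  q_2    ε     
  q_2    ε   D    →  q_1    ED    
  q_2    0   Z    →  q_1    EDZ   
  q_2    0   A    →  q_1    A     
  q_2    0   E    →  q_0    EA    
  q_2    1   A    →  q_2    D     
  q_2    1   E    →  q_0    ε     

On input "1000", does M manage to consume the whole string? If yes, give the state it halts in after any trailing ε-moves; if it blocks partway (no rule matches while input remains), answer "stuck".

q_0

(q_0, 1000, Z)
  read 1, top Z: go to q_0, push DAZ → (q_0, 000, DAZ)
  read 0, top D: go to q_2, push ε → (q_2, 00, AZ)
  read 0, top A: go to q_1, push A → (q_1, 0, AZ)
  read 0, top A: go to q_0, push DE → (q_0, ε, DEZ)
All input consumed; M is in state q_0.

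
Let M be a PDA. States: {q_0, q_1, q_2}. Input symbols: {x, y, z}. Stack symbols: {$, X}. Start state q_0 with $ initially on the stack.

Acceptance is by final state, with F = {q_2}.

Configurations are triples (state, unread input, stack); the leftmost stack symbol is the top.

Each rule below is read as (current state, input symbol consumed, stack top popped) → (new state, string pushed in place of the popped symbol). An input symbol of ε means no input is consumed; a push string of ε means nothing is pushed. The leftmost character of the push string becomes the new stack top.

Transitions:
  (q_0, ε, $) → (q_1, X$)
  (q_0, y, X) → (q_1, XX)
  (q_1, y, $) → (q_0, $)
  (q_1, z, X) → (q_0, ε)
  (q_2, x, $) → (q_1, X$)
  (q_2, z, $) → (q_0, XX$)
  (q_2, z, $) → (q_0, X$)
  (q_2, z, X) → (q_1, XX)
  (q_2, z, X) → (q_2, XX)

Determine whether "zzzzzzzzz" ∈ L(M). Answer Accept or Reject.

No computation consumes all input and reaches a final state.

Reject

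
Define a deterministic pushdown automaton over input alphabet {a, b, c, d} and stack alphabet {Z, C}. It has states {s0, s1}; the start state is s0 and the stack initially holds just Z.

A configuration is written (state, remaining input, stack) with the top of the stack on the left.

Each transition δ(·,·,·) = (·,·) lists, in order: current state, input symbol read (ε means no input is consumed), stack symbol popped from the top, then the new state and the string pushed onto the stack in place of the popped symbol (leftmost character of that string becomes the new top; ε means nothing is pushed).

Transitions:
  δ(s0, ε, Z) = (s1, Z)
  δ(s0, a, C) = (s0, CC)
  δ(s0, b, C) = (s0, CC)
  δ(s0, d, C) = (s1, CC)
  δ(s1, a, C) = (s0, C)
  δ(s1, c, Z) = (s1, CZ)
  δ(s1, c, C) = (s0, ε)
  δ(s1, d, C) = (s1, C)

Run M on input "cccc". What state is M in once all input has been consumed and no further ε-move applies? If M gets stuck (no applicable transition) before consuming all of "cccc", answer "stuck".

(s0, cccc, Z) ⊢ (s1, cccc, Z) ⊢ (s1, ccc, CZ) ⊢ (s0, cc, Z) ⊢ (s1, cc, Z) ⊢ (s1, c, CZ) ⊢ (s0, ε, Z) ⊢ (s1, ε, Z)
All input consumed; M is in state s1.

s1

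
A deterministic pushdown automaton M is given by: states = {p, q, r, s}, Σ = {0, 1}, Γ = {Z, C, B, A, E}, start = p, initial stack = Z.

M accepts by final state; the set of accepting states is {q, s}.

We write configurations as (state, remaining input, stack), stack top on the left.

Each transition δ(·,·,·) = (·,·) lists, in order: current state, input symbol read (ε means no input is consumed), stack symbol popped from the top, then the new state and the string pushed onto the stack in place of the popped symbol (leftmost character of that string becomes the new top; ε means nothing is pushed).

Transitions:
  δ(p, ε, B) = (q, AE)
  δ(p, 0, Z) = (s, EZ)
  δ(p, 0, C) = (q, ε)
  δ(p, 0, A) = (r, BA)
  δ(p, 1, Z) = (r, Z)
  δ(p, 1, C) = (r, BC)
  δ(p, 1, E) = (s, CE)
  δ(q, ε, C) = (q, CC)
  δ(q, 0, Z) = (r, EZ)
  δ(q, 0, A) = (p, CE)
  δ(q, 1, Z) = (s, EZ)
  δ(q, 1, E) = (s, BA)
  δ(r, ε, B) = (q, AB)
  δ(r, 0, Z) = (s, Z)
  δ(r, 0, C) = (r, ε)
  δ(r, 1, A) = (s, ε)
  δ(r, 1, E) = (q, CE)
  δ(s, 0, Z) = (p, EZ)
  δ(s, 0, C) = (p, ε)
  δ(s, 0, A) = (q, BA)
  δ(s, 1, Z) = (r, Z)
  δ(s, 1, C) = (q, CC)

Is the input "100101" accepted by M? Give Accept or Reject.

(p, 100101, Z)
  read 1, top Z: go to r, push Z → (r, 00101, Z)
  read 0, top Z: go to s, push Z → (s, 0101, Z)
  read 0, top Z: go to p, push EZ → (p, 101, EZ)
  read 1, top E: go to s, push CE → (s, 01, CEZ)
  read 0, top C: go to p, push ε → (p, 1, EZ)
  read 1, top E: go to s, push CE → (s, ε, CEZ)
All input consumed; state s ∈ F.

Accept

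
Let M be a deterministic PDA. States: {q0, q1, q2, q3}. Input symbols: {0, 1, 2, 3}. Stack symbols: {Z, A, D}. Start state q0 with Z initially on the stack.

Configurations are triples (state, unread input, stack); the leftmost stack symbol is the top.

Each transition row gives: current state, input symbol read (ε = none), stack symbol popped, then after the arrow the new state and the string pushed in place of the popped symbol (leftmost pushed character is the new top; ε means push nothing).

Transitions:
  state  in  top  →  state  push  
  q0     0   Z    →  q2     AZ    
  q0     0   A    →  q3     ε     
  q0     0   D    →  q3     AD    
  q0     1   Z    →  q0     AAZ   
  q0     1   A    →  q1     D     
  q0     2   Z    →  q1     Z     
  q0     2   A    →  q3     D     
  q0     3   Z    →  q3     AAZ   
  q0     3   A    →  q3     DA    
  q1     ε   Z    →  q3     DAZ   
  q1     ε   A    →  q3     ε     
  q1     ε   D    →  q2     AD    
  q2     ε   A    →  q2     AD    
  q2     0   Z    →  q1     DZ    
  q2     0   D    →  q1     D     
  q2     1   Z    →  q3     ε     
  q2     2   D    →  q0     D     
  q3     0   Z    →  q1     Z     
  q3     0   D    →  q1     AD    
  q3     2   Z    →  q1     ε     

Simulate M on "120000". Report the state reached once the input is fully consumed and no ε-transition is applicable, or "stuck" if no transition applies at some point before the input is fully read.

q3

(q0, 120000, Z) ⊢ (q0, 20000, AAZ) ⊢ (q3, 0000, DAZ) ⊢ (q1, 000, ADAZ) ⊢ (q3, 000, DAZ) ⊢ (q1, 00, ADAZ) ⊢ (q3, 00, DAZ) ⊢ (q1, 0, ADAZ) ⊢ (q3, 0, DAZ) ⊢ (q1, ε, ADAZ) ⊢ (q3, ε, DAZ)
All input consumed; M is in state q3.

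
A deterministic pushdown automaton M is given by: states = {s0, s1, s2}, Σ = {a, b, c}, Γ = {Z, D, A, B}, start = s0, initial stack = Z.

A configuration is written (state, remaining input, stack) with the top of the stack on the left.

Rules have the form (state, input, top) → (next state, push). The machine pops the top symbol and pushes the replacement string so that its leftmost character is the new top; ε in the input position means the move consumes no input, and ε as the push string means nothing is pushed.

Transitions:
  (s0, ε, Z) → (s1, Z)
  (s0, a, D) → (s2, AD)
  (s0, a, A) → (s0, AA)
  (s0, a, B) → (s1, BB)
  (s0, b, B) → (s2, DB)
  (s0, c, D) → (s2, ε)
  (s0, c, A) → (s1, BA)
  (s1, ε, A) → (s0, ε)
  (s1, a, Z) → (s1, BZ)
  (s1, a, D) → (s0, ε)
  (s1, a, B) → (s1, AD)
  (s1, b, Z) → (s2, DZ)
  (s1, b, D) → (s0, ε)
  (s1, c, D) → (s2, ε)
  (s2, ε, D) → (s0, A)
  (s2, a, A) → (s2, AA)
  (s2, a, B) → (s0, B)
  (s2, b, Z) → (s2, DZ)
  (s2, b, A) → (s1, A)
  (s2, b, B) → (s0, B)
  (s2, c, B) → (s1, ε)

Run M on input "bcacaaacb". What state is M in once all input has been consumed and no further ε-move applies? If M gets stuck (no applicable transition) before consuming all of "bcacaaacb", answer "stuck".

(s0, bcacaaacb, Z) ⊢ (s1, bcacaaacb, Z) ⊢ (s2, cacaaacb, DZ) ⊢ (s0, cacaaacb, AZ) ⊢ (s1, acaaacb, BAZ) ⊢ (s1, caaacb, ADAZ) ⊢ (s0, caaacb, DAZ) ⊢ (s2, aaacb, AZ) ⊢ (s2, aacb, AAZ) ⊢ (s2, acb, AAAZ) ⊢ (s2, cb, AAAAZ)
No transition for (s2, c, top A); M blocks with input cb remaining.

stuck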